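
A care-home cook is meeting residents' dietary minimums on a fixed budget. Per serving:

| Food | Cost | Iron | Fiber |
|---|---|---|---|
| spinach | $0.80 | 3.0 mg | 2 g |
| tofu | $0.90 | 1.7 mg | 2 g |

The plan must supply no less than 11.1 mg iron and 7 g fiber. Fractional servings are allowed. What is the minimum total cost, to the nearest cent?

Minimising a linear cost over {iron ≥ 11.1, fiber ≥ 7, servings ≥ 0} — the optimum is at a vertex, using one or two foods.
spinach only: max(11.1/3.0, 7/2) = 3.7 servings → $2.96.
tofu only: max(11.1/1.7, 7/2) = 6.529 servings → $5.88.
spinach + tofu with both targets exact would need a negative amount; discard.
The minimum over all feasible corners is $2.96.

$2.96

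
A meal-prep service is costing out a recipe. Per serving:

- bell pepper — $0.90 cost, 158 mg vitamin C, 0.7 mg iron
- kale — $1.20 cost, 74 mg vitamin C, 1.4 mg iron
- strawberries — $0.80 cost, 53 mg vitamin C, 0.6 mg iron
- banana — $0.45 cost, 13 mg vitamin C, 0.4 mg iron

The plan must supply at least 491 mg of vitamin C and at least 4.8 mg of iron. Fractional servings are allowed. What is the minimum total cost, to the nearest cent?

$4.70

Minimising a linear cost over {vitamin C ≥ 491, iron ≥ 4.8, servings ≥ 0} — the optimum is at a vertex, using one or two foods.
bell pepper only: max(491/158, 4.8/0.7) = 6.857 servings → $6.17.
kale only: max(491/74, 4.8/1.4) = 6.635 servings → $7.96.
strawberries only: max(491/53, 4.8/0.6) = 9.264 servings → $7.41.
banana only: max(491/13, 4.8/0.4) = 37.77 servings → $17.00.
bell pepper + kale with both tight: 1.961 servings and 2.448 servings → $4.70.
bell pepper + strawberries with both tight: 0.6967 servings and 7.187 servings → $6.38.
bell pepper + banana with both tight: 2.477 servings and 7.665 servings → $5.68.
kale + strawberries: the both-tight solution has a negative serving — not a feasible corner.
kale + banana: intersection lies outside the first quadrant.
strawberries + banana: intersection lies outside the first quadrant.
So the least-cost plan costs $4.70.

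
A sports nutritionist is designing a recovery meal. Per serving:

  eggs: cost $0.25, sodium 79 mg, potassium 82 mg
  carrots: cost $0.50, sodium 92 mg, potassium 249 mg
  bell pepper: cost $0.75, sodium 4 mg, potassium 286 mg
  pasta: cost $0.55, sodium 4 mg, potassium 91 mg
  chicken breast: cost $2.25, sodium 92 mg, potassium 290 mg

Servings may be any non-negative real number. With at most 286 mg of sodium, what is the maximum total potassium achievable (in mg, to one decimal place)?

20449.0 mg

Potassium per mg sodium: bell pepper 71.5, pasta 22.75, chicken breast 3.152, carrots 2.707, eggs 1.038.
With no serving limits, spend the whole sodium allowance on bell pepper: 286 mg / 4 mg × 286 mg = 20449.0 mg.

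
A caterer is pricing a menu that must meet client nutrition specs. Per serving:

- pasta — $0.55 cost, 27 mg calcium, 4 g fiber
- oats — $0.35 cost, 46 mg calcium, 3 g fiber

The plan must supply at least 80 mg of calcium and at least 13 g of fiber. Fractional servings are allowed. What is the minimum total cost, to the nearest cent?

$1.52

Minimising a linear cost over {calcium ≥ 80, fiber ≥ 13, servings ≥ 0} — the optimum is at a vertex, using one or two foods.
pasta only: max(80/27, 13/4) = 3.25 servings → $1.79.
oats only: max(80/46, 13/3) = 4.333 servings → $1.52.
pasta + oats: intersection lies outside the first quadrant.
So the least-cost plan costs $1.52.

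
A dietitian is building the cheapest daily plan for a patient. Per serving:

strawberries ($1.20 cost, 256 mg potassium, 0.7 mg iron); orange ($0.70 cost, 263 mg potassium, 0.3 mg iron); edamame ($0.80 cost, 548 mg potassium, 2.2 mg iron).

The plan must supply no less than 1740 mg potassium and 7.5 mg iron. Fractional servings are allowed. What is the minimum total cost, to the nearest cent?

Check every corner: each single food scaled to meet both minima, and each pair solved so both constraints bind.
strawberries only: max(1740/256, 7.5/0.7) = 10.71 servings → $12.86.
orange only: max(1740/263, 7.5/0.3) = 25 servings → $17.50.
edamame only: max(1740/548, 7.5/2.2) = 3.409 servings → $2.73.
strawberries + orange: the both-tight solution has a negative serving — not a feasible corner.
strawberries + edamame with both targets exact would need a negative amount; discard.
orange + edamame: the both-tight solution has a negative serving — not a feasible corner.
The minimum over all feasible corners is $2.73.

$2.73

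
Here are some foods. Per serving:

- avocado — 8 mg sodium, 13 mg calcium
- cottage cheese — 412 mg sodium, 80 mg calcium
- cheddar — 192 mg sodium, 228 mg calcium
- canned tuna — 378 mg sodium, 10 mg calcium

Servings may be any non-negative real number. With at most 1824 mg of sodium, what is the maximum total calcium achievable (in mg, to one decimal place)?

2964.0 mg

Calcium per mg sodium: avocado 1.625, cheddar 1.188, cottage cheese 0.1942, canned tuna 0.02646.
With no serving limits, spend the whole sodium allowance on avocado: 1824 mg / 8 mg × 13 mg = 2964.0 mg.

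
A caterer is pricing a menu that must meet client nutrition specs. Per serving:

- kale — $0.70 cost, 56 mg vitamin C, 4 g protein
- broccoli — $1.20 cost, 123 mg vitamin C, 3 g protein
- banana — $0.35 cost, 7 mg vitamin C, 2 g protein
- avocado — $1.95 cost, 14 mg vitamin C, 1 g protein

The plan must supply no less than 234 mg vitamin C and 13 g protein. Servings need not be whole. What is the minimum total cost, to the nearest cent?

$2.71

With two linear requirements the optimum uses one or two foods; enumerate the corners.
kale only: max(234/56, 13/4) = 4.179 servings → $2.92.
broccoli only: max(234/123, 13/3) = 4.333 servings → $5.20.
banana only: max(234/7, 13/2) = 33.43 servings → $11.70.
avocado only: max(234/14, 13/1) = 16.71 servings → $32.59.
kale + broccoli with both tight: 2.769 servings and 0.642 servings → $2.71.
kale + banana with both targets exact would need a negative amount; discard.
kale + avocado (both tight): parallel constraints — no distinct corner.
broccoli + banana with both tight: 1.676 servings and 3.987 servings → $3.41.
broccoli + avocado with both tight: 0.642 servings and 11.07 servings → $22.36.
banana + avocado: intersection lies outside the first quadrant.
So the least-cost plan costs $2.71.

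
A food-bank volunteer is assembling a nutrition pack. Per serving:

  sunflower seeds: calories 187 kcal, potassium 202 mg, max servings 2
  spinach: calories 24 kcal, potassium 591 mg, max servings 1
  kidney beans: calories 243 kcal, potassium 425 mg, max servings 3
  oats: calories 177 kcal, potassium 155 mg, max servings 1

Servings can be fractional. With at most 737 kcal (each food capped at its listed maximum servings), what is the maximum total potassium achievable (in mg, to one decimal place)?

1838.0 mg

Potassium per kcal: spinach 24.62, kidney beans 1.749, sunflower seeds 1.08, oats 0.8757.
Take 1 serving of spinach: uses 24 kcal, +591.0 mg potassium (running total 591.0 mg).
Take 2.934 servings of kidney beans: uses 713 kcal, +1247.0 mg potassium (running total 1838.0 mg).
Greedy by best ratio exhausts the calories allowance optimally: 1838.0 mg.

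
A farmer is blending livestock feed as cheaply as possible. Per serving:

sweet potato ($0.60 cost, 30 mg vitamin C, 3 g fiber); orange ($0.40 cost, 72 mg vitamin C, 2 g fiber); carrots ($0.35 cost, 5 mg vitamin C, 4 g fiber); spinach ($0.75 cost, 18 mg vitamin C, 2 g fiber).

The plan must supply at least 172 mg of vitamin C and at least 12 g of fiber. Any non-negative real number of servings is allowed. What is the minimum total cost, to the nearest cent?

$1.56

This is a tiny linear program; its minimum lies at a vertex of the feasible set. List the vertices and price them.
sweet potato only: max(172/30, 12/3) = 5.733 servings → $3.44.
orange only: max(172/72, 12/2) = 6 servings → $2.40.
carrots only: max(172/5, 12/4) = 34.4 servings → $12.04.
spinach only: max(172/18, 12/2) = 9.556 servings → $7.17.
sweet potato + orange with both tight: 3.333 servings and 1 serving → $2.40.
sweet potato + carrots: the both-tight solution has a negative serving — not a feasible corner.
sweet potato + spinach with both targets exact would need a negative amount; discard.
orange + carrots with both tight: 2.259 servings and 1.871 servings → $1.56.
orange + spinach with both tight: 1.185 servings and 4.815 servings → $4.09.
carrots + spinach with both targets exact would need a negative amount; discard.
Cheapest feasible corner: $1.56.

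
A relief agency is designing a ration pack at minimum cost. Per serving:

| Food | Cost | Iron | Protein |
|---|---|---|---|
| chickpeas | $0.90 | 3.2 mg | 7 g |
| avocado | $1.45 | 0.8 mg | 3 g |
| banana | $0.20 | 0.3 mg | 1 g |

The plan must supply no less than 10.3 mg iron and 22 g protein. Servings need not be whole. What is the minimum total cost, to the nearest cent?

chickpeas only: max(10.3/3.2, 22/7) = 3.219 servings → $2.90.
avocado only: max(10.3/0.8, 22/3) = 12.88 servings → $18.67.
banana only: max(10.3/0.3, 22/1) = 34.33 servings → $6.87.
chickpeas + avocado with both targets exact would need a negative amount; discard.
chickpeas + banana: the both-tight solution has a negative serving — not a feasible corner.
avocado + banana: intersection lies outside the first quadrant.
Cheapest feasible corner: $2.90.

$2.90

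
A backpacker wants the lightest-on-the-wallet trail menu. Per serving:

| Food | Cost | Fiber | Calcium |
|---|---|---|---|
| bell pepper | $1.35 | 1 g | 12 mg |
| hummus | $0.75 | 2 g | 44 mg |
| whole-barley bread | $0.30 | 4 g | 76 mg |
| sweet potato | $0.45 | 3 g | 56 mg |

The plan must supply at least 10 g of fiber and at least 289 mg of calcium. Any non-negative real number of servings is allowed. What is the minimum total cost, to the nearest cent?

At the optimum either one food covers both requirements or two foods hit both targets exactly; no other combination can be cheaper.
bell pepper only: max(10/1, 289/12) = 24.08 servings → $32.51.
hummus only: max(10/2, 289/44) = 6.568 servings → $4.93.
whole-barley bread only: max(10/4, 289/76) = 3.803 servings → $1.14.
sweet potato only: max(10/3, 289/56) = 5.161 servings → $2.32.
bell pepper + hummus: the both-tight solution has a negative serving — not a feasible corner.
bell pepper + whole-barley bread with both targets exact would need a negative amount; discard.
bell pepper + sweet potato: intersection lies outside the first quadrant.
hummus + whole-barley bread with both targets exact would need a negative amount; discard.
hummus + sweet potato: intersection lies outside the first quadrant.
whole-barley bread + sweet potato with both targets exact would need a negative amount; discard.
So the least-cost plan costs $1.14.

$1.14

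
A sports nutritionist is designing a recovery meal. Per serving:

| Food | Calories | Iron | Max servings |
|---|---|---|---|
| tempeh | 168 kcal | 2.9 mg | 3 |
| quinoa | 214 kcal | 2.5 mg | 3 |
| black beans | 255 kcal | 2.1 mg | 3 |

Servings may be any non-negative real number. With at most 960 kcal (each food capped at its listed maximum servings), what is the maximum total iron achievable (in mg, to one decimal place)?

Iron per kcal: tempeh 0.01726, quinoa 0.01168, black beans 0.008235.
Take 3 servings of tempeh: uses 504 kcal, +8.7 mg iron (running total 8.7 mg).
Take 2.131 servings of quinoa: uses 456 kcal, +5.3 mg iron (running total 14.0 mg).
Filling greedily by iron-per-kcal is optimal for one linear limit, giving 14.0 mg.

14.0 mg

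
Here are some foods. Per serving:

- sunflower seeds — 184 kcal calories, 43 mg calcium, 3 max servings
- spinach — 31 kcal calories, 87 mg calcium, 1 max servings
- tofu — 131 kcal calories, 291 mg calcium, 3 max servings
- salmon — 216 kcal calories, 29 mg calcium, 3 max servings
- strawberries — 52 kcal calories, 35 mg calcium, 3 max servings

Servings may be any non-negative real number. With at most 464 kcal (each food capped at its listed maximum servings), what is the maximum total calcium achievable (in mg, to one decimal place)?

986.9 mg

Calcium per kcal: spinach 2.806, tofu 2.221, strawberries 0.6731, sunflower seeds 0.2337, salmon 0.1343.
Take 1 serving of spinach: uses 31 kcal, +87.0 mg calcium (running total 87.0 mg).
Take 3 servings of tofu: uses 393 kcal, +873.0 mg calcium (running total 960.0 mg).
Take 0.7692 servings of strawberries: uses 40 kcal, +26.9 mg calcium (running total 986.9 mg).
Filling greedily by calcium-per-kcal is optimal for one linear limit, giving 986.9 mg.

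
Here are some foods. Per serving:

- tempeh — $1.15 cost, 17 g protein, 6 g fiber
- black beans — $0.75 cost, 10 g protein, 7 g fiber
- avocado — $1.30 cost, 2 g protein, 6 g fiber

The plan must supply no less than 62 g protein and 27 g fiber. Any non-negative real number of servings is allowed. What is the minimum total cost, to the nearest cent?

$4.30

Check every corner: each single food scaled to meet both minima, and each pair solved so both constraints bind.
tempeh only: max(62/17, 27/6) = 4.5 servings → $5.17.
black beans only: max(62/10, 27/7) = 6.2 servings → $4.65.
avocado only: max(62/2, 27/6) = 31 servings → $40.30.
tempeh + black beans with both tight: 2.78 servings and 1.475 servings → $4.30.
tempeh + avocado with both tight: 3.533 servings and 0.9667 servings → $5.32.
black beans + avocado: the both-tight solution has a negative serving — not a feasible corner.
Cheapest feasible corner: $4.30.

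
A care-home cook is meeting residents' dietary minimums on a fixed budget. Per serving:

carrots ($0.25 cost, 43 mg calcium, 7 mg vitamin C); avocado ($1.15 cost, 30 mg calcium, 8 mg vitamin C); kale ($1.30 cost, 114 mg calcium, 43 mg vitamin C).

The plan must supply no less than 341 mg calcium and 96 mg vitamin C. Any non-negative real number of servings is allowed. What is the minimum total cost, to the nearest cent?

$3.04

Minimising a linear cost over {calcium ≥ 341, vitamin C ≥ 96, servings ≥ 0} — the optimum is at a vertex, using one or two foods.
carrots only: max(341/43, 96/7) = 13.71 servings → $3.43.
avocado only: max(341/30, 96/8) = 12 servings → $13.80.
kale only: max(341/114, 96/43) = 2.991 servings → $3.89.
carrots + avocado: intersection lies outside the first quadrant.
carrots + kale with both tight: 3.539 servings and 1.657 servings → $3.04.
avocado + kale with both tight: 9.839 servings and 0.4021 servings → $11.84.
Cheapest feasible corner: $3.04.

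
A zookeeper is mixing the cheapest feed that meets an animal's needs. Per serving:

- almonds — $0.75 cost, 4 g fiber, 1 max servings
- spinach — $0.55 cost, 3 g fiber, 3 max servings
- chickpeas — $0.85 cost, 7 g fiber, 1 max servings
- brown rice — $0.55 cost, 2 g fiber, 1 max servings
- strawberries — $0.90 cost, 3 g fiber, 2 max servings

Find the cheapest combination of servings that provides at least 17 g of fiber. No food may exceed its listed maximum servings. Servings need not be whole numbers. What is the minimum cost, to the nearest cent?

Cost per g of fiber: chickpeas $0.1214, spinach $0.1833, almonds $0.1875, brown rice $0.2750, strawberries $0.3000.
Take 1 serving of chickpeas: +7.0 g fiber for $0.85 (total $0.85, still need 10.0 g).
Take 3 servings of spinach: +9.0 g fiber for $1.65 (total $2.50, still need 1.0 g).
Take 0.25 servings of almonds: +1.0 g fiber for $0.19 (total $2.69, still need 0.0 g).
Filling from the cheapest source first is optimal under one linear minimum: $2.69.

$2.69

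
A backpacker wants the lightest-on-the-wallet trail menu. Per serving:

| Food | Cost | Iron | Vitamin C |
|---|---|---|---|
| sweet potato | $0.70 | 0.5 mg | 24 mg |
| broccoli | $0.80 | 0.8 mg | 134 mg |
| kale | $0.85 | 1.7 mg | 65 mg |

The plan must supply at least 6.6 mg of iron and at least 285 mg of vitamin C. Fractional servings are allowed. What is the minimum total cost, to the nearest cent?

$3.43

This is a tiny linear program; its minimum lies at a vertex of the feasible set. List the vertices and price them.
sweet potato only: max(6.6/0.5, 285/24) = 13.2 servings → $9.24.
broccoli only: max(6.6/0.8, 285/134) = 8.25 servings → $6.60.
kale only: max(6.6/1.7, 285/65) = 4.385 servings → $3.73.
sweet potato + broccoli: intersection lies outside the first quadrant.
sweet potato + kale with both tight: 6.687 servings and 1.916 servings → $6.31.
broccoli + kale with both tight: 0.3157 servings and 3.734 servings → $3.43.
The minimum over all feasible corners is $3.43.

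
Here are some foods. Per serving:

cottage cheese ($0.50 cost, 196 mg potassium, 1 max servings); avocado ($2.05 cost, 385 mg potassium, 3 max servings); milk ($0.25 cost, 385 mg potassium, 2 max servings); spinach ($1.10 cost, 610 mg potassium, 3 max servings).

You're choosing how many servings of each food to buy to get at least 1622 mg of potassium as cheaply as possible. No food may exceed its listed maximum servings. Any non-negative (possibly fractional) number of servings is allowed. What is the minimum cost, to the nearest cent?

$2.04

Cost per mg of potassium: milk $0.0006, spinach $0.0018, cottage cheese $0.0026, avocado $0.0053.
Take 2 servings of milk: +770.0 mg potassium for $0.50 (total $0.50, still need 852.0 mg).
Take 1.397 servings of spinach: +852.0 mg potassium for $1.54 (total $2.04, still need 0.0 mg).
Greedy by cheapest-per-mg is optimal for a single linear constraint, so the minimum cost is $2.04.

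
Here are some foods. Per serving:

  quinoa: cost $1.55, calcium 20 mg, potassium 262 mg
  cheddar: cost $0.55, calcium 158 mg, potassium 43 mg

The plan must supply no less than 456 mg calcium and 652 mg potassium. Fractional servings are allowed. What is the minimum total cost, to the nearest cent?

$4.63

With two linear requirements the optimum uses one or two foods; enumerate the corners.
quinoa only: max(456/20, 652/262) = 22.8 servings → $35.34.
cheddar only: max(456/158, 652/43) = 15.16 servings → $8.34.
quinoa + cheddar with both tight: 2.058 servings and 2.626 servings → $4.63.
The minimum over all feasible corners is $4.63.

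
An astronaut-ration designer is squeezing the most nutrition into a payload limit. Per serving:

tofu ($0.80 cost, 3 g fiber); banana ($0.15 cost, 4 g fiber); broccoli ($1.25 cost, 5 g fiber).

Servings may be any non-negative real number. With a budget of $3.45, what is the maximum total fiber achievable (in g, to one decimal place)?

Fiber per dollar: banana 26.67, broccoli 4, tofu 3.75.
With no serving limits, spend the whole cost allowance on banana: $3.45 / $0.15 × 4 g = 92.0 g.

92.0 g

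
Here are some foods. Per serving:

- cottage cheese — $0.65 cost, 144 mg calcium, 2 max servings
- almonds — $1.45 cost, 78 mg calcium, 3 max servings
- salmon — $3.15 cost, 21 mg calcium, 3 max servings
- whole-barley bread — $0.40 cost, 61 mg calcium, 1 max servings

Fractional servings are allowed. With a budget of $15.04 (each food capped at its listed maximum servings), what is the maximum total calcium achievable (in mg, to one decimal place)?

642.9 mg

Calcium per dollar: cottage cheese 221.5, whole-barley bread 152.5, almonds 53.79, salmon 6.667.
Take 2 servings of cottage cheese: spends $1.30, +288.0 mg calcium (running total 288.0 mg).
Take 1 serving of whole-barley bread: spends $0.40, +61.0 mg calcium (running total 349.0 mg).
Take 3 servings of almonds: spends $4.35, +234.0 mg calcium (running total 583.0 mg).
Take 2.854 servings of salmon: spends $8.99, +59.9 mg calcium (running total 642.9 mg).
Greedy by best ratio exhausts the cost allowance optimally: 642.9 mg.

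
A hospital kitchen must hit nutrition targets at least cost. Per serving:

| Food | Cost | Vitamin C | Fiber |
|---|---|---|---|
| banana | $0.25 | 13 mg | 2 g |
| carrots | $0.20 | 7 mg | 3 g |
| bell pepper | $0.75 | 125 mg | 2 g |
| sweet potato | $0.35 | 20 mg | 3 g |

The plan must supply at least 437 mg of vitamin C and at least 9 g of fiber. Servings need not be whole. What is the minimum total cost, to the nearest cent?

$2.73

The cheapest plan sits at a corner of the feasible region — with two constraints it uses at most two foods.
banana only: max(437/13, 9/2) = 33.62 servings → $8.40.
carrots only: max(437/7, 9/3) = 62.43 servings → $12.49.
bell pepper only: max(437/125, 9/2) = 4.5 servings → $3.38.
sweet potato only: max(437/20, 9/3) = 21.85 servings → $7.65.
banana + carrots: intersection lies outside the first quadrant.
banana + bell pepper with both tight: 1.121 servings and 3.379 servings → $2.81.
banana + sweet potato: the both-tight solution has a negative serving — not a feasible corner.
carrots + bell pepper with both tight: 0.6953 servings and 3.457 servings → $2.73.
carrots + sweet potato with both targets exact would need a negative amount; discard.
bell pepper + sweet potato with both tight: 3.376 servings and 0.7493 servings → $2.79.
Cheapest feasible corner: $2.73.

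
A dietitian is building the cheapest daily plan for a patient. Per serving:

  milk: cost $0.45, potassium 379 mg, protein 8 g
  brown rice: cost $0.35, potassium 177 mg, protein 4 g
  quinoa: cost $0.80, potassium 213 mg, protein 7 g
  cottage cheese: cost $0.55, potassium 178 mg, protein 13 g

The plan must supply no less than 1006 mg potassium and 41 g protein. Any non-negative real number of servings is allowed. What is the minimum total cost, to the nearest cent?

A basic optimal solution has at most two foods positive. Try each food alone and each pair with both targets met exactly.
milk only: max(1006/379, 41/8) = 5.125 servings → $2.31.
brown rice only: max(1006/177, 41/4) = 10.25 servings → $3.59.
quinoa only: max(1006/213, 41/7) = 5.857 servings → $4.69.
cottage cheese only: max(1006/178, 41/13) = 5.652 servings → $3.11.
milk + brown rice: intersection lies outside the first quadrant.
milk + quinoa: intersection lies outside the first quadrant.
milk + cottage cheese with both tight: 1.65 servings and 2.138 servings → $1.92.
brown rice + quinoa: the both-tight solution has a negative serving — not a feasible corner.
brown rice + cottage cheese with both tight: 3.638 servings and 2.035 servings → $2.39.
quinoa + cottage cheese with both tight: 3.795 servings and 1.11 servings → $3.65.
The minimum over all feasible corners is $1.92.

$1.92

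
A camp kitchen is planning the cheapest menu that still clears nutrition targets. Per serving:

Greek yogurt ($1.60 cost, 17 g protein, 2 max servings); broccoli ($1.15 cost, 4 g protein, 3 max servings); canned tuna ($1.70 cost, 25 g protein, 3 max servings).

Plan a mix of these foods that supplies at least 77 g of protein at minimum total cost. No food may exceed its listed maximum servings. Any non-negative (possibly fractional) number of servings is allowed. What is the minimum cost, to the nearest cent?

$5.29

Cost per g of protein: canned tuna $0.0680, Greek yogurt $0.0941, broccoli $0.2875.
Take 3 servings of canned tuna: +75.0 g protein for $5.10 (total $5.10, still need 2.0 g).
Take 0.1176 servings of Greek yogurt: +2.0 g protein for $0.19 (total $5.29, still need 0.0 g).
Greedy by cheapest-per-g is optimal for a single linear constraint, so the minimum cost is $5.29.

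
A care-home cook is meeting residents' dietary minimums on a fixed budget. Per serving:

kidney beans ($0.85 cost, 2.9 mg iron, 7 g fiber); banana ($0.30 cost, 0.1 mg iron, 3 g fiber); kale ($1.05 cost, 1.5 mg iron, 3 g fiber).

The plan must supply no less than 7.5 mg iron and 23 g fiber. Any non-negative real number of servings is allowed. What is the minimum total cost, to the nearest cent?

kidney beans only: max(7.5/2.9, 23/7) = 3.286 servings → $2.79.
banana only: max(7.5/0.1, 23/3) = 75 servings → $22.50.
kale only: max(7.5/1.5, 23/3) = 7.667 servings → $8.05.
kidney beans + banana with both tight: 2.525 servings and 1.775 servings → $2.68.
kidney beans + kale: intersection lies outside the first quadrant.
banana + kale with both tight: 2.857 servings and 4.81 servings → $5.91.
The minimum over all feasible corners is $2.68.

$2.68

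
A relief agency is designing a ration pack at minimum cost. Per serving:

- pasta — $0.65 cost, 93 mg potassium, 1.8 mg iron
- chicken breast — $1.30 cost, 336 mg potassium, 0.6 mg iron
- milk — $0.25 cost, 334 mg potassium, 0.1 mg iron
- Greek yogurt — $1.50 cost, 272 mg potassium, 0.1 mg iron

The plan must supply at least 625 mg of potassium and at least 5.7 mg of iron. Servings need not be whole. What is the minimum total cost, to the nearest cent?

The cheapest plan sits at a corner of the feasible region — with two constraints it uses at most two foods.
pasta only: max(625/93, 5.7/1.8) = 6.72 servings → $4.37.
chicken breast only: max(625/336, 5.7/0.6) = 9.5 servings → $12.35.
milk only: max(625/334, 5.7/0.1) = 57 servings → $14.25.
Greek yogurt only: max(625/272, 5.7/0.1) = 57 servings → $85.50.
pasta + chicken breast with both tight: 2.805 servings and 1.084 servings → $3.23.
pasta + milk with both tight: 3.111 servings and 1.005 servings → $2.27.
pasta + Greek yogurt with both tight: 3.098 servings and 1.239 servings → $3.87.
chicken breast + milk: the both-tight solution has a negative serving — not a feasible corner.
chicken breast + Greek yogurt with both targets exact would need a negative amount; discard.
milk + Greek yogurt: the both-tight solution has a negative serving — not a feasible corner.
The minimum over all feasible corners is $2.27.

$2.27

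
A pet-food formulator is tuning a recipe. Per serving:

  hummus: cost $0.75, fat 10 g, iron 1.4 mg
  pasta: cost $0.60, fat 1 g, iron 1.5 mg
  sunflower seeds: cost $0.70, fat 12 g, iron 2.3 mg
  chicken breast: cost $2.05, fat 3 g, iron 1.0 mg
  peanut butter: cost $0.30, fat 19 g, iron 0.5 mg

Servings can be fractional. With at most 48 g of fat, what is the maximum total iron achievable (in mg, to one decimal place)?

Iron per g fat: pasta 1.5, chicken breast 0.3333, sunflower seeds 0.1917, hummus 0.14, peanut butter 0.02632.
With no serving limits, spend the whole fat allowance on pasta: 48 g / 1 g × 1.5 mg = 72.0 mg.

72.0 mg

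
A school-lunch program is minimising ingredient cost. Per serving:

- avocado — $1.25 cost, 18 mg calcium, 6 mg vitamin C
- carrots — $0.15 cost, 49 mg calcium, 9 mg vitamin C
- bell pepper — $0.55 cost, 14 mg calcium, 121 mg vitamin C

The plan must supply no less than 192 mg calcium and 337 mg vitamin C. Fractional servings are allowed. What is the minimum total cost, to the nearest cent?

The cheapest plan sits at a corner of the feasible region — with two constraints it uses at most two foods.
avocado only: max(192/18, 337/6) = 56.17 servings → $70.21.
carrots only: max(192/49, 337/9) = 37.44 servings → $5.62.
bell pepper only: max(192/14, 337/121) = 13.71 servings → $7.54.
avocado + carrots with both targets exact would need a negative amount; discard.
avocado + bell pepper with both tight: 8.841 servings and 2.347 servings → $12.34.
carrots + bell pepper with both tight: 3.19 servings and 2.548 servings → $1.88.
So the least-cost plan costs $1.88.

$1.88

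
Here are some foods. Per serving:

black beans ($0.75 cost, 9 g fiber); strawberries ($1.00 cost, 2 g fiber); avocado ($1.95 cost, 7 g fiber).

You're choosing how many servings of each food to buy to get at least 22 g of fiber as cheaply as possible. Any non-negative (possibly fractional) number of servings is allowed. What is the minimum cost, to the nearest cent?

$1.83

Cost per g of fiber: black beans $0.0833, avocado $0.2786, strawberries $0.5000.
With no serving limits, use only black beans: 22 g / 9 g = 2.444 servings × $0.75 = $1.83.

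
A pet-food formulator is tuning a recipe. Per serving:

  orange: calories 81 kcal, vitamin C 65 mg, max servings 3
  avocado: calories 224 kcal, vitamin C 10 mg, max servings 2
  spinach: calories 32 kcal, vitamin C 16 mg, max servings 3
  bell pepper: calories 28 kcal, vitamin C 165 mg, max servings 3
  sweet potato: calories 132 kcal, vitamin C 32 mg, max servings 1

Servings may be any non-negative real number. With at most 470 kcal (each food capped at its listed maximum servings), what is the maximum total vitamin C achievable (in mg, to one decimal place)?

Vitamin C per kcal: bell pepper 5.893, orange 0.8025, spinach 0.5, sweet potato 0.2424, avocado 0.04464.
Take 3 servings of bell pepper: uses 84 kcal, +495.0 mg vitamin C (running total 495.0 mg).
Take 3 servings of orange: uses 243 kcal, +195.0 mg vitamin C (running total 690.0 mg).
Take 3 servings of spinach: uses 96 kcal, +48.0 mg vitamin C (running total 738.0 mg).
Take 0.3561 servings of sweet potato: uses 47 kcal, +11.4 mg vitamin C (running total 749.4 mg).
Filling greedily by vitamin C-per-kcal is optimal for one linear limit, giving 749.4 mg.

749.4 mg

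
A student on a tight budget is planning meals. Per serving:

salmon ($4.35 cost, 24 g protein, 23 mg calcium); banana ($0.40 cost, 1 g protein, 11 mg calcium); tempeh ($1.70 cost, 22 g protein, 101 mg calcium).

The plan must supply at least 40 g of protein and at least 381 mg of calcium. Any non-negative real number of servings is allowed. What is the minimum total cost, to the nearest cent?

$6.41

For a min-cost LP with two ≥-constraints, a basic feasible solution has at most two positive variables.
salmon only: max(40/24, 381/23) = 16.57 servings → $72.06.
banana only: max(40/1, 381/11) = 40 servings → $16.00.
tempeh only: max(40/22, 381/101) = 3.772 servings → $6.41.
salmon + banana with both tight: 0.2448 servings and 34.12 servings → $14.71.
salmon + tempeh: the both-tight solution has a negative serving — not a feasible corner.
banana + tempeh with both tight: 30.79 servings and 0.4184 servings → $13.03.
The minimum over all feasible corners is $6.41.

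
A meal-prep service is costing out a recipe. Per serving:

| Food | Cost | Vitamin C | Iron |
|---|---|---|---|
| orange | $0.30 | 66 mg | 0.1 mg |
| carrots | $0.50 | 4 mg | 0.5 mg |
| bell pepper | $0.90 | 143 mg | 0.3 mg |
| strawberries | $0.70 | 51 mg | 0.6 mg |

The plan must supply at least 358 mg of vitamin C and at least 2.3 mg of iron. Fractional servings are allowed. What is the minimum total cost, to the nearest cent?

$3.20

At the optimum either one food covers both requirements or two foods hit both targets exactly; no other combination can be cheaper.
orange only: max(358/66, 2.3/0.1) = 23 servings → $6.90.
carrots only: max(358/4, 2.3/0.5) = 89.5 servings → $44.75.
bell pepper only: max(358/143, 2.3/0.3) = 7.667 servings → $6.90.
strawberries only: max(358/51, 2.3/0.6) = 7.02 servings → $4.91.
orange + carrots with both tight: 5.209 servings and 3.558 servings → $3.34.
orange + bell pepper: intersection lies outside the first quadrant.
orange + strawberries with both tight: 2.826 servings and 3.362 servings → $3.20.
carrots + bell pepper with both tight: 3.151 servings and 2.415 servings → $3.75.
carrots + strawberries: the both-tight solution has a negative serving — not a feasible corner.
bell pepper + strawberries with both tight: 1.383 servings and 3.142 servings → $3.44.
So the least-cost plan costs $3.20.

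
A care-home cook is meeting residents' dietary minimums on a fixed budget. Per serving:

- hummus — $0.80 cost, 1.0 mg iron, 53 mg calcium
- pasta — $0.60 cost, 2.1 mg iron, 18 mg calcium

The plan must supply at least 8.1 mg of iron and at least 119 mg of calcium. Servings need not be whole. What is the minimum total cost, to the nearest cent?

hummus only: max(8.1/1.0, 119/53) = 8.1 servings → $6.48.
pasta only: max(8.1/2.1, 119/18) = 6.611 servings → $3.97.
hummus + pasta with both tight: 1.116 servings and 3.326 servings → $2.89.
Cheapest feasible corner: $2.89.

$2.89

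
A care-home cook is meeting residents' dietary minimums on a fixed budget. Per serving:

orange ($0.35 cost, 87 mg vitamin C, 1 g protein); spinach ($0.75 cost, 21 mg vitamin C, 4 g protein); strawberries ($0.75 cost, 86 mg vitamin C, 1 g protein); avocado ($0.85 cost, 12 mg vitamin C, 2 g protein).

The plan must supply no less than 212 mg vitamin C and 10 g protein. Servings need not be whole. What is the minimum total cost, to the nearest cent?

$2.19

An LP optimum is at a vertex; with two nutrient constraints at most two foods are used. Check each candidate.
orange only: max(212/87, 10/1) = 10 servings → $3.50.
spinach only: max(212/21, 10/4) = 10.1 servings → $7.57.
strawberries only: max(212/86, 10/1) = 10 servings → $7.50.
avocado only: max(212/12, 10/2) = 17.67 servings → $15.02.
orange + spinach with both tight: 1.951 servings and 2.012 servings → $2.19.
orange + strawberries: intersection lies outside the first quadrant.
orange + avocado with both tight: 1.877 servings and 4.062 servings → $4.11.
spinach + strawberries with both tight: 2.006 servings and 1.975 servings → $2.99.
spinach + avocado with both targets exact would need a negative amount; discard.
strawberries + avocado with both tight: 1.9 servings and 4.05 servings → $4.87.
The minimum over all feasible corners is $2.19.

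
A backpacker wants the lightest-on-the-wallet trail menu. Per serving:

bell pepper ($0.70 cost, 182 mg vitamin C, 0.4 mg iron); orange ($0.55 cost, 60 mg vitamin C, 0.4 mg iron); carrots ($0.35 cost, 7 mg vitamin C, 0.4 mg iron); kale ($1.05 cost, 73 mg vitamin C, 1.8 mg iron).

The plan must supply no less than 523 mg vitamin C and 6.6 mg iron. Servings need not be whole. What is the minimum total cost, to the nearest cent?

$4.57

bell pepper only: max(523/182, 6.6/0.4) = 16.5 servings → $11.55.
orange only: max(523/60, 6.6/0.4) = 16.5 servings → $9.07.
carrots only: max(523/7, 6.6/0.4) = 74.71 servings → $26.15.
kale only: max(523/73, 6.6/1.8) = 7.164 servings → $7.52.
bell pepper + orange: intersection lies outside the first quadrant.
bell pepper + carrots with both tight: 2.329 servings and 14.17 servings → $6.59.
bell pepper + kale with both tight: 1.54 servings and 3.324 servings → $4.57.
orange + carrots with both tight: 7.689 servings and 8.811 servings → $7.31.
orange + kale with both tight: 5.832 servings and 2.371 servings → $5.70.
carrots + kale: the both-tight solution has a negative serving — not a feasible corner.
Cheapest feasible corner: $4.57.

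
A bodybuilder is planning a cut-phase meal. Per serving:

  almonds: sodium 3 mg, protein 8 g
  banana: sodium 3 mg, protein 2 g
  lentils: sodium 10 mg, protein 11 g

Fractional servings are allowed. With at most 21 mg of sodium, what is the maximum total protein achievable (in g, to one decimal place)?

Protein per mg sodium: almonds 2.667, lentils 1.1, banana 0.6667.
With no serving limits, spend the whole sodium allowance on almonds: 21 mg / 3 mg × 8 g = 56.0 g.

56.0 g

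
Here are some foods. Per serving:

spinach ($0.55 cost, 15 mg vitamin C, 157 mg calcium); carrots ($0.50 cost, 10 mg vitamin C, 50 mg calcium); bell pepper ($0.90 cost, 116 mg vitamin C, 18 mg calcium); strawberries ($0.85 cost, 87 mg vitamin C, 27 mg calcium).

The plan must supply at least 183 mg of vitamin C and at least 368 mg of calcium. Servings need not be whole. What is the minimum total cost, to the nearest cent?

A basic optimal solution has at most two foods positive. Try each food alone and each pair with both targets met exactly.
spinach only: max(183/15, 368/157) = 12.2 servings → $6.71.
carrots only: max(183/10, 368/50) = 18.3 servings → $9.15.
bell pepper only: max(183/116, 368/18) = 20.44 servings → $18.40.
strawberries only: max(183/87, 368/27) = 13.63 servings → $11.59.
spinach + carrots with both targets exact would need a negative amount; discard.
spinach + bell pepper with both tight: 2.196 servings and 1.294 servings → $2.37.
spinach + strawberries with both tight: 2.043 servings and 1.751 servings → $2.61.
carrots + bell pepper with both tight: 7.01 servings and 0.9733 servings → $4.38.
carrots + strawberries with both tight: 6.636 servings and 1.341 servings → $4.46.
bell pepper + strawberries: the both-tight solution has a negative serving — not a feasible corner.
The minimum over all feasible corners is $2.37.

$2.37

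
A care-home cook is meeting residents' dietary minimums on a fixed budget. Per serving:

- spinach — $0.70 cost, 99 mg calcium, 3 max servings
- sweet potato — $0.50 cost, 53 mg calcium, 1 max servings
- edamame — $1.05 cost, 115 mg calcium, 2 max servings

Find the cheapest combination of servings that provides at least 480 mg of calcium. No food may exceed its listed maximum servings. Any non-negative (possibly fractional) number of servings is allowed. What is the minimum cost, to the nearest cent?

$3.77

Cost per mg of calcium: spinach $0.0071, edamame $0.0091, sweet potato $0.0094.
Take 3 servings of spinach: +297.0 mg calcium for $2.10 (total $2.10, still need 183.0 mg).
Take 1.591 servings of edamame: +183.0 mg calcium for $1.67 (total $3.77, still need 0.0 mg).
Filling from the cheapest source first is optimal under one linear minimum: $3.77.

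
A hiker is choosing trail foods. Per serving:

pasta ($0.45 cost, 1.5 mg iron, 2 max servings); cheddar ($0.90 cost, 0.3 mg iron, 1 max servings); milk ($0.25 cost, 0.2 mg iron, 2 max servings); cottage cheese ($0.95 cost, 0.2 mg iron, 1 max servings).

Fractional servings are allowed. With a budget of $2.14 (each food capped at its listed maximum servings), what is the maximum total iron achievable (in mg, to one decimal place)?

Iron per dollar: pasta 3.333, milk 0.8, cheddar 0.3333, cottage cheese 0.2105.
Take 2 servings of pasta: spends $0.90, +3.0 mg iron (running total 3.0 mg).
Take 2 servings of milk: spends $0.50, +0.4 mg iron (running total 3.4 mg).
Take 0.8222 servings of cheddar: spends $0.74, +0.2 mg iron (running total 3.6 mg).
Greedy by best ratio exhausts the cost allowance optimally: 3.6 mg.

3.6 mg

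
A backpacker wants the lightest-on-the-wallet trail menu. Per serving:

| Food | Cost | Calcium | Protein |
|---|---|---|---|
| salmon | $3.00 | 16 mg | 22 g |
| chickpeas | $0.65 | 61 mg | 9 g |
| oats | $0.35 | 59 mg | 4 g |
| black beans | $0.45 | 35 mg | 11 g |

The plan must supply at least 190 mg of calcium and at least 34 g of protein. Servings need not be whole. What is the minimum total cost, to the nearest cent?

salmon only: max(190/16, 34/22) = 11.88 servings → $35.62.
chickpeas only: max(190/61, 34/9) = 3.778 servings → $2.46.
oats only: max(190/59, 34/4) = 8.5 servings → $2.98.
black beans only: max(190/35, 34/11) = 5.429 servings → $2.44.
salmon + chickpeas with both tight: 0.3038 servings and 3.035 servings → $2.88.
salmon + oats with both tight: 1.01 servings and 2.947 servings → $4.06.
salmon + black beans: the both-tight solution has a negative serving — not a feasible corner.
chickpeas + oats: intersection lies outside the first quadrant.
chickpeas + black beans with both tight: 2.528 servings and 1.022 servings → $2.10.
oats + black beans with both tight: 1.768 servings and 2.448 servings → $1.72.
Cheapest feasible corner: $1.72.

$1.72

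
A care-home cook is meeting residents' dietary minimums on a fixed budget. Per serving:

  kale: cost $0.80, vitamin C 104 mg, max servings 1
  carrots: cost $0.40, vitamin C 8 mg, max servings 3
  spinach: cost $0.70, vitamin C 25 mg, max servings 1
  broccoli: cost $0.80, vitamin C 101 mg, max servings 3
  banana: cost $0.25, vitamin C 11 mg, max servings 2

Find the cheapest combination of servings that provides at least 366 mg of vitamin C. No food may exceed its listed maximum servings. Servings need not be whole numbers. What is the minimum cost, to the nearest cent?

$2.88

Cost per mg of vitamin C: kale $0.0077, broccoli $0.0079, banana $0.0227, spinach $0.0280, carrots $0.0500.
Take 1 serving of kale: +104.0 mg vitamin C for $0.80 (total $0.80, still need 262.0 mg).
Take 2.594 servings of broccoli: +262.0 mg vitamin C for $2.08 (total $2.88, still need 0.0 mg).
Greedy by cheapest-per-mg is optimal for a single linear constraint, so the minimum cost is $2.88.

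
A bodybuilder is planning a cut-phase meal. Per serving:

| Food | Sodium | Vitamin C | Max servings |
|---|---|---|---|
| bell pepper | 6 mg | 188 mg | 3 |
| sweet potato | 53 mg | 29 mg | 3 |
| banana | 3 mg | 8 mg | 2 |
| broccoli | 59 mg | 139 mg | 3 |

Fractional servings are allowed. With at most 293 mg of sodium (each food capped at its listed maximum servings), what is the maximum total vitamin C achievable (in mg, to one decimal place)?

1047.3 mg

Vitamin C per mg sodium: bell pepper 31.33, banana 2.667, broccoli 2.356, sweet potato 0.5472.
Take 3 servings of bell pepper: uses 18 mg sodium, +564.0 mg vitamin C (running total 564.0 mg).
Take 2 servings of banana: uses 6 mg sodium, +16.0 mg vitamin C (running total 580.0 mg).
Take 3 servings of broccoli: uses 177 mg sodium, +417.0 mg vitamin C (running total 997.0 mg).
Take 1.736 servings of sweet potato: uses 92 mg sodium, +50.3 mg vitamin C (running total 1047.3 mg).
Filling greedily by vitamin C-per-mg sodium is optimal for one linear limit, giving 1047.3 mg.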